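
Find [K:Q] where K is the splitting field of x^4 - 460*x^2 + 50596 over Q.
[K:Q] = 4

f factors as (x^2 - 182)(x^2 - 278); the splitting field is K = Q(sqrt(182), sqrt(278)). Since 182, 278, and 50596 are all non-squares in Q, the three subfields Q(sqrt(182)), Q(sqrt(278)), Q(sqrt(50596)) are distinct degree-2 extensions, so [K:Q] = 4 (Klein four Galois group).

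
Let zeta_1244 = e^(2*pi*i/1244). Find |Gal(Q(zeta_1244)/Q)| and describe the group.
|Gal(Q(zeta_1244)/Q)| = phi(1244) = 620; group ≅ (Z/1244Z)^* ≅ Z/2Z × Z/310Z

The n-th cyclotomic polynomial Φ_1244(x) is the minimal polynomial of zeta_1244 over Q and has degree phi(1244) = 620. So Q(zeta_1244) is a degree-620 Galois extension with Galois group (Z/1244Z)^*. By CRT, (Z/1244Z)^* ≅ (Z/4Z)^* × (Z/311Z)^*. Each prime-power unit group is (Z/4Z)^* ≅ Z/2Z; (Z/311Z)^* ≅ Z/310Z. Hence Gal(Q(zeta_1244)/Q) ≅ Z/2Z × Z/310Z.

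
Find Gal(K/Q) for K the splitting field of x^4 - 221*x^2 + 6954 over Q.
Gal(K/Q) = V_4 (Klein four-group, Z/2Z × Z/2Z)

f factors as (x^2 - 38)(x^2 - 183), so the splitting field is K = Q(sqrt(38), sqrt(183)). The elements 38, 183, 6954 are all non-squares in Q, so sqrt(38) and sqrt(183) generate independent quadratic extensions. Thus [K:Q] = 4 and Gal(K/Q) is generated by the two order-2 automorphisms sqrt(38) ↦ -sqrt(38) and sqrt(183) ↦ -sqrt(183), giving V_4.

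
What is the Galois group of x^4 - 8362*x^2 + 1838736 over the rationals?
Gal(K/Q) = Z/2Z (cyclic of order 2)

f factors as (x^2 - 226)(x^2 - 8136), so the splitting field is K = Q(sqrt(226), sqrt(8136)). The squarefree part of 226 is 226 and the squarefree part of 8136 is also 226, so sqrt(226) and sqrt(8136) are both rational multiples of sqrt(226). Hence Q(sqrt(226)) = Q(sqrt(8136)) = Q(sqrt(226)), and the splitting field collapses to a single degree-2 extension with Galois group Z/2Z.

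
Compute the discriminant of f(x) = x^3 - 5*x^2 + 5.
Δ = 1825

For x^3 + a x^2 + b x + c the discriminant is Δ = 18 a b c - 4 a^3 c + a^2 b^2 - 4 b^3 - 27 c^2.
Plug a = -5, b = 0, c = 5:
  18*(-5)*(0)*(5) - 4*(-5)^3*(5) + (-5)^2*(0)^2 - 4*(0)^3 - 27*(5)^2
  = 0 + (2500) + 0 + (0) + (-675)
  = 1825.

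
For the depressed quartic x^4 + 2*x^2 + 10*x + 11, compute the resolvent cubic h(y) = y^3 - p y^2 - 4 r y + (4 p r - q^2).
h(y) = y^3 - 2*y^2 - 44*y - 12

Identify coefficients: p = 2, q = 10, r = 11.
Plug into h(y) = y^3 - p y^2 - 4 r y + (4 p r - q^2):
  h(y) = y^3 - (2) y^2 - 4*(11) y + (4*(2)*(11) - (10)^2)
       = y^3 + (-2) y^2 + (-44) y + (-12).
Simplifying: h(y) = y^3 - 2*y^2 - 44*y - 12.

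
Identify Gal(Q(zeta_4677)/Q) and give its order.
|Gal(Q(zeta_4677)/Q)| = phi(4677) = 3116; group ≅ (Z/4677Z)^* ≅ Z/2Z × Z/1558Z

The n-th cyclotomic polynomial Φ_4677(x) is the minimal polynomial of zeta_4677 over Q and has degree phi(4677) = 3116. So Q(zeta_4677) is a degree-3116 Galois extension with Galois group (Z/4677Z)^*. By CRT, (Z/4677Z)^* ≅ (Z/3Z)^* × (Z/1559Z)^*. Each prime-power unit group is (Z/3Z)^* ≅ Z/2Z; (Z/1559Z)^* ≅ Z/1558Z. Hence Gal(Q(zeta_4677)/Q) ≅ Z/2Z × Z/1558Z.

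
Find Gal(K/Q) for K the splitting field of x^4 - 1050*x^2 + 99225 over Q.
Gal(K/Q) = Z/2Z (cyclic of order 2)

f factors as (x^2 - 105)(x^2 - 945), so the splitting field is K = Q(sqrt(105), sqrt(945)). The squarefree part of 105 is 105 and the squarefree part of 945 is also 105, so sqrt(105) and sqrt(945) are both rational multiples of sqrt(105). Hence Q(sqrt(105)) = Q(sqrt(945)) = Q(sqrt(105)), and the splitting field collapses to a single degree-2 extension with Galois group Z/2Z.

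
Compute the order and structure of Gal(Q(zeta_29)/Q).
|Gal(Q(zeta_29)/Q)| = phi(29) = 28; group ≅ (Z/29Z)^* ≅ Z/28Z

The n-th cyclotomic polynomial Φ_29(x) is the minimal polynomial of zeta_29 over Q and has degree phi(29) = 28. So Q(zeta_29) is a degree-28 Galois extension with Galois group (Z/29Z)^*. (Z/29Z)^* is cyclic since 29 is an odd prime power (or 4). Hence Gal(Q(zeta_29)/Q) ≅ Z/28Z.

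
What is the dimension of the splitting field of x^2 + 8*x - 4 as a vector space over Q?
[K:Q] = 2

The discriminant of x^2 + (8)*x + (-4) is b^2 - 4c = 64 - (-16) = 80. Since 80 is not a perfect square in Q, the polynomial is irreducible over Q. Its two roots generate a degree-2 extension, so [K:Q] = 2.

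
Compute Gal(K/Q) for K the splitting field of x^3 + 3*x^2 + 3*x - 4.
Gal(K/Q) = S_3 (symmetric group of order 6)

Compute the discriminant of x^3 + (3)*x^2 + (3)*x + (-4): Δ = -675. Since Δ is not a rational square, the Galois group is not contained in A_3; it must be the full S_3 (irreducibility of the cubic rules out anything smaller).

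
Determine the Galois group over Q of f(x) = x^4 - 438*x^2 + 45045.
Gal(K/Q) = V_4 (Klein four-group, Z/2Z × Z/2Z)

f factors as (x^2 - 273)(x^2 - 165), so the splitting field is K = Q(sqrt(273), sqrt(165)). The elements 273, 165, 45045 are all non-squares in Q, so sqrt(273) and sqrt(165) generate independent quadratic extensions. Thus [K:Q] = 4 and Gal(K/Q) is generated by the two order-2 automorphisms sqrt(273) ↦ -sqrt(273) and sqrt(165) ↦ -sqrt(165), giving V_4.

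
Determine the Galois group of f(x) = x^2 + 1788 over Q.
Gal(K/Q) = Z/2Z (cyclic of order 2)

x^2 + 1788 is irreducible over Q since -1788 is not a rational square. The splitting field Q(sqrt(-1788)) has degree 2 over Q, and its unique nontrivial automorphism is sqrt(-1788) ↦ -sqrt(-1788). Hence Gal(Q(sqrt(-1788))/Q) = Z/2Z.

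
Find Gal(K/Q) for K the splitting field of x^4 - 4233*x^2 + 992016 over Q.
Gal(K/Q) = Z/2Z (cyclic of order 2)

f factors as (x^2 - 3984)(x^2 - 249), so the splitting field is K = Q(sqrt(3984), sqrt(249)). The squarefree part of 3984 is 249 and the squarefree part of 249 is also 249, so sqrt(3984) and sqrt(249) are both rational multiples of sqrt(249). Hence Q(sqrt(3984)) = Q(sqrt(249)) = Q(sqrt(249)), and the splitting field collapses to a single degree-2 extension with Galois group Z/2Z.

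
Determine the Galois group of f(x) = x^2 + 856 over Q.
Gal(K/Q) = Z/2Z (cyclic of order 2)

x^2 + 856 is irreducible over Q since -856 is not a rational square. The splitting field Q(sqrt(-856)) has degree 2 over Q, and its unique nontrivial automorphism is sqrt(-856) ↦ -sqrt(-856). Hence Gal(Q(sqrt(-856))/Q) = Z/2Z.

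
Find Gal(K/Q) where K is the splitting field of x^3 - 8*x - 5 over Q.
Gal(K/Q) = S_3 (symmetric group of order 6)

Compute the discriminant of x^3 + (0)*x^2 + (-8)*x + (-5): Δ = 1373. Since Δ is not a rational square, the Galois group is not contained in A_3; it must be the full S_3 (irreducibility of the cubic rules out anything smaller).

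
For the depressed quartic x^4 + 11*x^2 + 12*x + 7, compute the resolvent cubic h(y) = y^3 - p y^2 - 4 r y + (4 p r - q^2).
h(y) = y^3 - 11*y^2 - 28*y + 164

Identify coefficients: p = 11, q = 12, r = 7.
Plug into h(y) = y^3 - p y^2 - 4 r y + (4 p r - q^2):
  h(y) = y^3 - (11) y^2 - 4*(7) y + (4*(11)*(7) - (12)^2)
       = y^3 + (-11) y^2 + (-28) y + (164).
Simplifying: h(y) = y^3 - 11*y^2 - 28*y + 164.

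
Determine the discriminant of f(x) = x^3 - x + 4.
Δ = -428

For a depressed cubic x^3 + p x + q the discriminant is Δ = -4 p^3 - 27 q^2 = -4*(-1)^3 - 27*(4)^2 = 4 - 432 = -428.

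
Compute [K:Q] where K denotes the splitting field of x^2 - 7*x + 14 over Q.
[K:Q] = 2

The discriminant of x^2 + (-7)*x + (14) is b^2 - 4c = 49 - (56) = -7. Since -7 is not a perfect square in Q, the polynomial is irreducible over Q. Its two roots generate a degree-2 extension, so [K:Q] = 2.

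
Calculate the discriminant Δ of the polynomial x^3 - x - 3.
Δ = -239

For a depressed cubic x^3 + p x + q the discriminant is Δ = -4 p^3 - 27 q^2 = -4*(-1)^3 - 27*(-3)^2 = 4 - 243 = -239.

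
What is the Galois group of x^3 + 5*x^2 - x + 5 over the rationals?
Gal(K/Q) = S_3 (symmetric group of order 6)

Compute the discriminant of x^3 + (5)*x^2 + (-1)*x + (5): Δ = -3596. Since Δ is not a rational square, the Galois group is not contained in A_3; it must be the full S_3 (irreducibility of the cubic rules out anything smaller).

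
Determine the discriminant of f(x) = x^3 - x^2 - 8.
Δ = -1760

For x^3 + a x^2 + b x + c the discriminant is Δ = 18 a b c - 4 a^3 c + a^2 b^2 - 4 b^3 - 27 c^2.
Plug a = -1, b = 0, c = -8:
  18*(-1)*(0)*(-8) - 4*(-1)^3*(-8) + (-1)^2*(0)^2 - 4*(0)^3 - 27*(-8)^2
  = 0 + (-32) + 0 + (0) + (-1728)
  = -1760.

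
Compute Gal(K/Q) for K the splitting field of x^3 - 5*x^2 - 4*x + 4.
Gal(K/Q) = S_3 (symmetric group of order 6)

Compute the discriminant of x^3 + (-5)*x^2 + (-4)*x + (4): Δ = 3664. Since Δ is not a rational square, the Galois group is not contained in A_3; it must be the full S_3 (irreducibility of the cubic rules out anything smaller).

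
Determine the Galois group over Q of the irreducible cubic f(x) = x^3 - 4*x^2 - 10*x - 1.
Gal(K/Q) = S_3 (symmetric group of order 6)

Compute the discriminant of x^3 + (-4)*x^2 + (-10)*x + (-1): Δ = 4597. Since Δ is not a rational square, the Galois group is not contained in A_3; it must be the full S_3 (irreducibility of the cubic rules out anything smaller).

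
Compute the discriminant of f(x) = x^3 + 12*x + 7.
Δ = -8235

For a depressed cubic x^3 + p x + q the discriminant is Δ = -4 p^3 - 27 q^2 = -4*(12)^3 - 27*(7)^2 = -6912 - 1323 = -8235.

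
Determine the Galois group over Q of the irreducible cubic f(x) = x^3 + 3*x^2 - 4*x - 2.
Gal(K/Q) = S_3 (symmetric group of order 6)

Compute the discriminant of x^3 + (3)*x^2 + (-4)*x + (-2): Δ = 940. Since Δ is not a rational square, the Galois group is not contained in A_3; it must be the full S_3 (irreducibility of the cubic rules out anything smaller).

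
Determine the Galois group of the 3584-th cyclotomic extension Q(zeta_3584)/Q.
|Gal(Q(zeta_3584)/Q)| = phi(3584) = 1536; group ≅ (Z/3584Z)^* ≅ Z/2Z × Z/6Z × Z/128Z

The n-th cyclotomic polynomial Φ_3584(x) is the minimal polynomial of zeta_3584 over Q and has degree phi(3584) = 1536. So Q(zeta_3584) is a degree-1536 Galois extension with Galois group (Z/3584Z)^*. By CRT, (Z/3584Z)^* ≅ (Z/512Z)^* × (Z/7Z)^*. Each prime-power unit group is (Z/512Z)^* ≅ Z/2Z × Z/128Z; (Z/7Z)^* ≅ Z/6Z. Hence Gal(Q(zeta_3584)/Q) ≅ Z/2Z × Z/6Z × Z/128Z.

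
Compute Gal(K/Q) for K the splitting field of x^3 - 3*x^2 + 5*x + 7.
Gal(K/Q) = S_3 (symmetric group of order 6)

Compute the discriminant of x^3 + (-3)*x^2 + (5)*x + (7): Δ = -2732. Since Δ is not a rational square, the Galois group is not contained in A_3; it must be the full S_3 (irreducibility of the cubic rules out anything smaller).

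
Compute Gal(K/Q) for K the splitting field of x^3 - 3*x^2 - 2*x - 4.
Gal(K/Q) = S_3 (symmetric group of order 6)

Compute the discriminant of x^3 + (-3)*x^2 + (-2)*x + (-4): Δ = -1228. Since Δ is not a rational square, the Galois group is not contained in A_3; it must be the full S_3 (irreducibility of the cubic rules out anything smaller).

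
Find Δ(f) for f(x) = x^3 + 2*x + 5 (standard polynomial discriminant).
Δ = -707

For a depressed cubic x^3 + p x + q the discriminant is Δ = -4 p^3 - 27 q^2 = -4*(2)^3 - 27*(5)^2 = -32 - 675 = -707.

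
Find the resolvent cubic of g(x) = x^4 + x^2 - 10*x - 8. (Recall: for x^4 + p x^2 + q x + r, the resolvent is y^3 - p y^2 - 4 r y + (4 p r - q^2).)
h(y) = y^3 - y^2 + 32*y - 132

Identify coefficients: p = 1, q = -10, r = -8.
Plug into h(y) = y^3 - p y^2 - 4 r y + (4 p r - q^2):
  h(y) = y^3 - (1) y^2 - 4*(-8) y + (4*(1)*(-8) - (-10)^2)
       = y^3 + (-1) y^2 + (32) y + (-132).
Simplifying: h(y) = y^3 - y^2 + 32*y - 132.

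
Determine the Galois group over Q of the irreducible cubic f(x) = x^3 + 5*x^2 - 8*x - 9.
Gal(K/Q) = S_3 (symmetric group of order 6)

Compute the discriminant of x^3 + (5)*x^2 + (-8)*x + (-9): Δ = 12441. Since Δ is not a rational square, the Galois group is not contained in A_3; it must be the full S_3 (irreducibility of the cubic rules out anything smaller).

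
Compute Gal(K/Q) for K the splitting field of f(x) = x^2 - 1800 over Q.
Gal(K/Q) = Z/2Z (cyclic of order 2)

x^2 - 1800 is irreducible over Q since 1800 is not a rational square. The splitting field Q(sqrt(1800)) has degree 2 over Q, and its unique nontrivial automorphism is sqrt(1800) ↦ -sqrt(1800). Hence Gal(Q(sqrt(1800))/Q) = Z/2Z.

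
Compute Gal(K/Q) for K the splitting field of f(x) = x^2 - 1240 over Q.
Gal(K/Q) = Z/2Z (cyclic of order 2)

x^2 - 1240 is irreducible over Q since 1240 is not a rational square. The splitting field Q(sqrt(1240)) has degree 2 over Q, and its unique nontrivial automorphism is sqrt(1240) ↦ -sqrt(1240). Hence Gal(Q(sqrt(1240))/Q) = Z/2Z.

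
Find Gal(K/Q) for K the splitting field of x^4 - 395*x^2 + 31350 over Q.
Gal(K/Q) = V_4 (Klein four-group, Z/2Z × Z/2Z)

f factors as (x^2 - 110)(x^2 - 285), so the splitting field is K = Q(sqrt(110), sqrt(285)). The elements 110, 285, 31350 are all non-squares in Q, so sqrt(110) and sqrt(285) generate independent quadratic extensions. Thus [K:Q] = 4 and Gal(K/Q) is generated by the two order-2 automorphisms sqrt(110) ↦ -sqrt(110) and sqrt(285) ↦ -sqrt(285), giving V_4.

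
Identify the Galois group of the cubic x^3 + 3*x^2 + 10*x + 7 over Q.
Gal(K/Q) = S_3 (symmetric group of order 6)

Compute the discriminant of x^3 + (3)*x^2 + (10)*x + (7): Δ = -1399. Since Δ is not a rational square, the Galois group is not contained in A_3; it must be the full S_3 (irreducibility of the cubic rules out anything smaller).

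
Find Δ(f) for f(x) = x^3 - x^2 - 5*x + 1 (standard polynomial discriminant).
Δ = 592

For x^3 + a x^2 + b x + c the discriminant is Δ = 18 a b c - 4 a^3 c + a^2 b^2 - 4 b^3 - 27 c^2.
Plug a = -1, b = -5, c = 1:
  18*(-1)*(-5)*(1) - 4*(-1)^3*(1) + (-1)^2*(-5)^2 - 4*(-5)^3 - 27*(1)^2
  = 90 + (4) + 25 + (500) + (-27)
  = 592.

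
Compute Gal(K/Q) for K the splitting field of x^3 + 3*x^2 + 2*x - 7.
Gal(K/Q) = S_3 (symmetric group of order 6)

Compute the discriminant of x^3 + (3)*x^2 + (2)*x + (-7): Δ = -1319. Since Δ is not a rational square, the Galois group is not contained in A_3; it must be the full S_3 (irreducibility of the cubic rules out anything smaller).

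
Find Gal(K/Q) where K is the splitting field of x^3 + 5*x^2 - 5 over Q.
Gal(K/Q) = S_3 (symmetric group of order 6)

Compute the discriminant of x^3 + (5)*x^2 + (0)*x + (-5): Δ = 1825. Since Δ is not a rational square, the Galois group is not contained in A_3; it must be the full S_3 (irreducibility of the cubic rules out anything smaller).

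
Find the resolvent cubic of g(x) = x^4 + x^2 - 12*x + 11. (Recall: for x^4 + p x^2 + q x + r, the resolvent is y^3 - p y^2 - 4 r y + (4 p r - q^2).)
h(y) = y^3 - y^2 - 44*y - 100

Identify coefficients: p = 1, q = -12, r = 11.
Plug into h(y) = y^3 - p y^2 - 4 r y + (4 p r - q^2):
  h(y) = y^3 - (1) y^2 - 4*(11) y + (4*(1)*(11) - (-12)^2)
       = y^3 + (-1) y^2 + (-44) y + (-100).
Simplifying: h(y) = y^3 - y^2 - 44*y - 100.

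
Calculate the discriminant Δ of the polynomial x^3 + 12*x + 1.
Δ = -6939

For a depressed cubic x^3 + p x + q the discriminant is Δ = -4 p^3 - 27 q^2 = -4*(12)^3 - 27*(1)^2 = -6912 - 27 = -6939.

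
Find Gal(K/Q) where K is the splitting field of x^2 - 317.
Gal(K/Q) = Z/2Z (cyclic of order 2)

x^2 - 317 is irreducible over Q since 317 is not a rational square. The splitting field Q(sqrt(317)) has degree 2 over Q, and its unique nontrivial automorphism is sqrt(317) ↦ -sqrt(317). Hence Gal(Q(sqrt(317))/Q) = Z/2Z.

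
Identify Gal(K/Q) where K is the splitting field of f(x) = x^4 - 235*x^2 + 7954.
Gal(K/Q) = V_4 (Klein four-group, Z/2Z × Z/2Z)

f factors as (x^2 - 41)(x^2 - 194), so the splitting field is K = Q(sqrt(41), sqrt(194)). The elements 41, 194, 7954 are all non-squares in Q, so sqrt(41) and sqrt(194) generate independent quadratic extensions. Thus [K:Q] = 4 and Gal(K/Q) is generated by the two order-2 automorphisms sqrt(41) ↦ -sqrt(41) and sqrt(194) ↦ -sqrt(194), giving V_4.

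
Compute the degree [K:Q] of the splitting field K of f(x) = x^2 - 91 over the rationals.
[K:Q] = 2

The polynomial x^2 - 91 is irreducible over Q since 91 is not a perfect square. Its splitting field is Q(sqrt(91)), which has degree 2 over Q.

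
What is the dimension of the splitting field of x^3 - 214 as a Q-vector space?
[K:Q] = 6

x^3 - 214 has one real root r = 214^(1/3) and two complex roots r*zeta_3, r*zeta_3^2 where zeta_3 = e^(2*pi*i/3). The splitting field is Q(r, zeta_3). [Q(r):Q] = 3 and [Q(zeta_3):Q] = 2 with gcd = 1, so [Q(r, zeta_3):Q] = 3 * 2 = 6.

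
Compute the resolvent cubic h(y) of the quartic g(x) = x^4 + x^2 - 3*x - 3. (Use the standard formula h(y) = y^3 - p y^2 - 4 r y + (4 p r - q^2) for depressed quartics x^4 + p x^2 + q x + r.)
h(y) = y^3 - y^2 + 12*y - 21

Identify coefficients: p = 1, q = -3, r = -3.
Plug into h(y) = y^3 - p y^2 - 4 r y + (4 p r - q^2):
  h(y) = y^3 - (1) y^2 - 4*(-3) y + (4*(1)*(-3) - (-3)^2)
       = y^3 + (-1) y^2 + (12) y + (-21).
Simplifying: h(y) = y^3 - y^2 + 12*y - 21.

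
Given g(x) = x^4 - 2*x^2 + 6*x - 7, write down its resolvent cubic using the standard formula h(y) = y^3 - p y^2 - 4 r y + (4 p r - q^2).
h(y) = y^3 + 2*y^2 + 28*y + 20

Identify coefficients: p = -2, q = 6, r = -7.
Plug into h(y) = y^3 - p y^2 - 4 r y + (4 p r - q^2):
  h(y) = y^3 - (-2) y^2 - 4*(-7) y + (4*(-2)*(-7) - (6)^2)
       = y^3 + (2) y^2 + (28) y + (20).
Simplifying: h(y) = y^3 + 2*y^2 + 28*y + 20.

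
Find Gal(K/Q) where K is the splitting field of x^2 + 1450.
Gal(K/Q) = Z/2Z (cyclic of order 2)

x^2 + 1450 is irreducible over Q since -1450 is not a rational square. The splitting field Q(sqrt(-1450)) has degree 2 over Q, and its unique nontrivial automorphism is sqrt(-1450) ↦ -sqrt(-1450). Hence Gal(Q(sqrt(-1450))/Q) = Z/2Z.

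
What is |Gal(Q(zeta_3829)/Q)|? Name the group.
|Gal(Q(zeta_3829)/Q)| = phi(3829) = 3276; group ≅ (Z/3829Z)^* ≅ Z/6Z × Z/546Z

The n-th cyclotomic polynomial Φ_3829(x) is the minimal polynomial of zeta_3829 over Q and has degree phi(3829) = 3276. So Q(zeta_3829) is a degree-3276 Galois extension with Galois group (Z/3829Z)^*. By CRT, (Z/3829Z)^* ≅ (Z/7Z)^* × (Z/547Z)^*. Each prime-power unit group is (Z/7Z)^* ≅ Z/6Z; (Z/547Z)^* ≅ Z/546Z. Hence Gal(Q(zeta_3829)/Q) ≅ Z/6Z × Z/546Z.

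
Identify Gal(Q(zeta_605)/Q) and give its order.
|Gal(Q(zeta_605)/Q)| = phi(605) = 440; group ≅ (Z/605Z)^* ≅ Z/4Z × Z/110Z

The n-th cyclotomic polynomial Φ_605(x) is the minimal polynomial of zeta_605 over Q and has degree phi(605) = 440. So Q(zeta_605) is a degree-440 Galois extension with Galois group (Z/605Z)^*. By CRT, (Z/605Z)^* ≅ (Z/5Z)^* × (Z/121Z)^*. Each prime-power unit group is (Z/5Z)^* ≅ Z/4Z; (Z/121Z)^* ≅ Z/110Z. Hence Gal(Q(zeta_605)/Q) ≅ Z/4Z × Z/110Z.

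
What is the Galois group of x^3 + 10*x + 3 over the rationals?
Gal(K/Q) = S_3 (symmetric group of order 6)

Compute the discriminant of x^3 + (0)*x^2 + (10)*x + (3): Δ = -4243. Since Δ is not a rational square, the Galois group is not contained in A_3; it must be the full S_3 (irreducibility of the cubic rules out anything smaller).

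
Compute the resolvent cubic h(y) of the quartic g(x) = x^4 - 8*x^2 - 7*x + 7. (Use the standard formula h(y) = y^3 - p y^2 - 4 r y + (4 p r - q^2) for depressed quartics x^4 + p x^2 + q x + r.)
h(y) = y^3 + 8*y^2 - 28*y - 273

Identify coefficients: p = -8, q = -7, r = 7.
Plug into h(y) = y^3 - p y^2 - 4 r y + (4 p r - q^2):
  h(y) = y^3 - (-8) y^2 - 4*(7) y + (4*(-8)*(7) - (-7)^2)
       = y^3 + (8) y^2 + (-28) y + (-273).
Simplifying: h(y) = y^3 + 8*y^2 - 28*y - 273.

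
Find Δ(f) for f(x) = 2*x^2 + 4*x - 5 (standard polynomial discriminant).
Δ = 56

For a quadratic a x^2 + b x + c the discriminant is Δ = b^2 - 4ac = (4)^2 - 4*(2)*(-5) = 16 - (-40) = 56.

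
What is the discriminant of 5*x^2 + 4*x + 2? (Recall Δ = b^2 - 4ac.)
Δ = -24

For a quadratic a x^2 + b x + c the discriminant is Δ = b^2 - 4ac = (4)^2 - 4*(5)*(2) = 16 - (40) = -24.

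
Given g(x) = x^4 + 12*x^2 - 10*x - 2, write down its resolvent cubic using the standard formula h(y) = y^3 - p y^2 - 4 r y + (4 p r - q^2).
h(y) = y^3 - 12*y^2 + 8*y - 196

Identify coefficients: p = 12, q = -10, r = -2.
Plug into h(y) = y^3 - p y^2 - 4 r y + (4 p r - q^2):
  h(y) = y^3 - (12) y^2 - 4*(-2) y + (4*(12)*(-2) - (-10)^2)
       = y^3 + (-12) y^2 + (8) y + (-196).
Simplifying: h(y) = y^3 - 12*y^2 + 8*y - 196.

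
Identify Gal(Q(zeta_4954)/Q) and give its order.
|Gal(Q(zeta_4954)/Q)| = phi(4954) = 2476; group ≅ (Z/4954Z)^* ≅ Z/2476Z

The n-th cyclotomic polynomial Φ_4954(x) is the minimal polynomial of zeta_4954 over Q and has degree phi(4954) = 2476. So Q(zeta_4954) is a degree-2476 Galois extension with Galois group (Z/4954Z)^*. By CRT, (Z/4954Z)^* ≅ (Z/2Z)^* × (Z/2477Z)^*. Each prime-power unit group is (Z/2Z)^* ≅ trivial group (order 1); (Z/2477Z)^* ≅ Z/2476Z. Hence Gal(Q(zeta_4954)/Q) ≅ Z/2476Z.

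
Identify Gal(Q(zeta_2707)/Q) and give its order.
|Gal(Q(zeta_2707)/Q)| = phi(2707) = 2706; group ≅ (Z/2707Z)^* ≅ Z/2706Z

The n-th cyclotomic polynomial Φ_2707(x) is the minimal polynomial of zeta_2707 over Q and has degree phi(2707) = 2706. So Q(zeta_2707) is a degree-2706 Galois extension with Galois group (Z/2707Z)^*. (Z/2707Z)^* is cyclic since 2707 is an odd prime power (or 4). Hence Gal(Q(zeta_2707)/Q) ≅ Z/2706Z.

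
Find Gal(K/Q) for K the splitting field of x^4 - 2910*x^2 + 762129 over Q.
Gal(K/Q) = Z/2Z (cyclic of order 2)

f factors as (x^2 - 2619)(x^2 - 291), so the splitting field is K = Q(sqrt(2619), sqrt(291)). The squarefree part of 2619 is 291 and the squarefree part of 291 is also 291, so sqrt(2619) and sqrt(291) are both rational multiples of sqrt(291). Hence Q(sqrt(2619)) = Q(sqrt(291)) = Q(sqrt(291)), and the splitting field collapses to a single degree-2 extension with Galois group Z/2Z.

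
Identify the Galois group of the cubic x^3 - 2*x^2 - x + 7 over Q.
Gal(K/Q) = S_3 (symmetric group of order 6)

Compute the discriminant of x^3 + (-2)*x^2 + (-1)*x + (7): Δ = -839. Since Δ is not a rational square, the Galois group is not contained in A_3; it must be the full S_3 (irreducibility of the cubic rules out anything smaller).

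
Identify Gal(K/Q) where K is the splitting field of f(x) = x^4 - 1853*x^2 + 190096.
Gal(K/Q) = Z/2Z (cyclic of order 2)

f factors as (x^2 - 1744)(x^2 - 109), so the splitting field is K = Q(sqrt(1744), sqrt(109)). The squarefree part of 1744 is 109 and the squarefree part of 109 is also 109, so sqrt(1744) and sqrt(109) are both rational multiples of sqrt(109). Hence Q(sqrt(1744)) = Q(sqrt(109)) = Q(sqrt(109)), and the splitting field collapses to a single degree-2 extension with Galois group Z/2Z.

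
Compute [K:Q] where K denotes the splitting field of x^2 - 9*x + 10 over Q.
[K:Q] = 2

The discriminant of x^2 + (-9)*x + (10) is b^2 - 4c = 81 - (40) = 41. Since 41 is not a perfect square in Q, the polynomial is irreducible over Q. Its two roots generate a degree-2 extension, so [K:Q] = 2.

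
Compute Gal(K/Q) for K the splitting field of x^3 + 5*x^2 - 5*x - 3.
Gal(K/Q) = S_3 (symmetric group of order 6)

Compute the discriminant of x^3 + (5)*x^2 + (-5)*x + (-3): Δ = 3732. Since Δ is not a rational square, the Galois group is not contained in A_3; it must be the full S_3 (irreducibility of the cubic rules out anything smaller).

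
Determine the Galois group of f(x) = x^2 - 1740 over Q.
Gal(K/Q) = Z/2Z (cyclic of order 2)

x^2 - 1740 is irreducible over Q since 1740 is not a rational square. The splitting field Q(sqrt(1740)) has degree 2 over Q, and its unique nontrivial automorphism is sqrt(1740) ↦ -sqrt(1740). Hence Gal(Q(sqrt(1740))/Q) = Z/2Z.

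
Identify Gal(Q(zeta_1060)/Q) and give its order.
|Gal(Q(zeta_1060)/Q)| = phi(1060) = 416; group ≅ (Z/1060Z)^* ≅ Z/2Z × Z/4Z × Z/52Z

The n-th cyclotomic polynomial Φ_1060(x) is the minimal polynomial of zeta_1060 over Q and has degree phi(1060) = 416. So Q(zeta_1060) is a degree-416 Galois extension with Galois group (Z/1060Z)^*. By CRT, (Z/1060Z)^* ≅ (Z/4Z)^* × (Z/5Z)^* × (Z/53Z)^*. Each prime-power unit group is (Z/4Z)^* ≅ Z/2Z; (Z/5Z)^* ≅ Z/4Z; (Z/53Z)^* ≅ Z/52Z. Hence Gal(Q(zeta_1060)/Q) ≅ Z/2Z × Z/4Z × Z/52Z.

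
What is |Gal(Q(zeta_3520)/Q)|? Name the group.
|Gal(Q(zeta_3520)/Q)| = phi(3520) = 1280; group ≅ (Z/3520Z)^* ≅ Z/2Z × Z/4Z × Z/10Z × Z/16Z

The n-th cyclotomic polynomial Φ_3520(x) is the minimal polynomial of zeta_3520 over Q and has degree phi(3520) = 1280. So Q(zeta_3520) is a degree-1280 Galois extension with Galois group (Z/3520Z)^*. By CRT, (Z/3520Z)^* ≅ (Z/64Z)^* × (Z/5Z)^* × (Z/11Z)^*. Each prime-power unit group is (Z/64Z)^* ≅ Z/2Z × Z/16Z; (Z/5Z)^* ≅ Z/4Z; (Z/11Z)^* ≅ Z/10Z. Hence Gal(Q(zeta_3520)/Q) ≅ Z/2Z × Z/4Z × Z/10Z × Z/16Z.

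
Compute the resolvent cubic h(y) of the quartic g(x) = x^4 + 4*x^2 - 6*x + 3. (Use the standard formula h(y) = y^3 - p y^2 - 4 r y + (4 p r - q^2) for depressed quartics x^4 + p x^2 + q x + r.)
h(y) = y^3 - 4*y^2 - 12*y + 12

Identify coefficients: p = 4, q = -6, r = 3.
Plug into h(y) = y^3 - p y^2 - 4 r y + (4 p r - q^2):
  h(y) = y^3 - (4) y^2 - 4*(3) y + (4*(4)*(3) - (-6)^2)
       = y^3 + (-4) y^2 + (-12) y + (12).
Simplifying: h(y) = y^3 - 4*y^2 - 12*y + 12.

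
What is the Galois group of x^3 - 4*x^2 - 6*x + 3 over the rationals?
Gal(K/Q) = S_3 (symmetric group of order 6)

Compute the discriminant of x^3 + (-4)*x^2 + (-6)*x + (3): Δ = 3261. Since Δ is not a rational square, the Galois group is not contained in A_3; it must be the full S_3 (irreducibility of the cubic rules out anything smaller).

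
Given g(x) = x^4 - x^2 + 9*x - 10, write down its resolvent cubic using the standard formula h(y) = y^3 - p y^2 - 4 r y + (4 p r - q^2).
h(y) = y^3 + y^2 + 40*y - 41

Identify coefficients: p = -1, q = 9, r = -10.
Plug into h(y) = y^3 - p y^2 - 4 r y + (4 p r - q^2):
  h(y) = y^3 - (-1) y^2 - 4*(-10) y + (4*(-1)*(-10) - (9)^2)
       = y^3 + (1) y^2 + (40) y + (-41).
Simplifying: h(y) = y^3 + y^2 + 40*y - 41.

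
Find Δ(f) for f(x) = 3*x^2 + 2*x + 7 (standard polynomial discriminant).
Δ = -80

For a quadratic a x^2 + b x + c the discriminant is Δ = b^2 - 4ac = (2)^2 - 4*(3)*(7) = 4 - (84) = -80.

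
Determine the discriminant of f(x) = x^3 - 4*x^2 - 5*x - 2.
Δ = -440

For x^3 + a x^2 + b x + c the discriminant is Δ = 18 a b c - 4 a^3 c + a^2 b^2 - 4 b^3 - 27 c^2.
Plug a = -4, b = -5, c = -2:
  18*(-4)*(-5)*(-2) - 4*(-4)^3*(-2) + (-4)^2*(-5)^2 - 4*(-5)^3 - 27*(-2)^2
  = -720 + (-512) + 400 + (500) + (-108)
  = -440.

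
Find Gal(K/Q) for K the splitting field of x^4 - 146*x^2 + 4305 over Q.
Gal(K/Q) = V_4 (Klein four-group, Z/2Z × Z/2Z)

f factors as (x^2 - 105)(x^2 - 41), so the splitting field is K = Q(sqrt(105), sqrt(41)). The elements 105, 41, 4305 are all non-squares in Q, so sqrt(105) and sqrt(41) generate independent quadratic extensions. Thus [K:Q] = 4 and Gal(K/Q) is generated by the two order-2 automorphisms sqrt(105) ↦ -sqrt(105) and sqrt(41) ↦ -sqrt(41), giving V_4.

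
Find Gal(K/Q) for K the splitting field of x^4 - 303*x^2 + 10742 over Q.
Gal(K/Q) = V_4 (Klein four-group, Z/2Z × Z/2Z)

f factors as (x^2 - 41)(x^2 - 262), so the splitting field is K = Q(sqrt(41), sqrt(262)). The elements 41, 262, 10742 are all non-squares in Q, so sqrt(41) and sqrt(262) generate independent quadratic extensions. Thus [K:Q] = 4 and Gal(K/Q) is generated by the two order-2 automorphisms sqrt(41) ↦ -sqrt(41) and sqrt(262) ↦ -sqrt(262), giving V_4.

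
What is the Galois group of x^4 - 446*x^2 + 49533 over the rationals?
Gal(K/Q) = V_4 (Klein four-group, Z/2Z × Z/2Z)

f factors as (x^2 - 209)(x^2 - 237), so the splitting field is K = Q(sqrt(209), sqrt(237)). The elements 209, 237, 49533 are all non-squares in Q, so sqrt(209) and sqrt(237) generate independent quadratic extensions. Thus [K:Q] = 4 and Gal(K/Q) is generated by the two order-2 automorphisms sqrt(209) ↦ -sqrt(209) and sqrt(237) ↦ -sqrt(237), giving V_4.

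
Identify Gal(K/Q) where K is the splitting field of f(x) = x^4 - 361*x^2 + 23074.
Gal(K/Q) = V_4 (Klein four-group, Z/2Z × Z/2Z)

f factors as (x^2 - 83)(x^2 - 278), so the splitting field is K = Q(sqrt(83), sqrt(278)). The elements 83, 278, 23074 are all non-squares in Q, so sqrt(83) and sqrt(278) generate independent quadratic extensions. Thus [K:Q] = 4 and Gal(K/Q) is generated by the two order-2 automorphisms sqrt(83) ↦ -sqrt(83) and sqrt(278) ↦ -sqrt(278), giving V_4.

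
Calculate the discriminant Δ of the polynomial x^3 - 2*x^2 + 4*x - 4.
Δ = -176

For x^3 + a x^2 + b x + c the discriminant is Δ = 18 a b c - 4 a^3 c + a^2 b^2 - 4 b^3 - 27 c^2.
Plug a = -2, b = 4, c = -4:
  18*(-2)*(4)*(-4) - 4*(-2)^3*(-4) + (-2)^2*(4)^2 - 4*(4)^3 - 27*(-4)^2
  = 576 + (-128) + 64 + (-256) + (-432)
  = -176.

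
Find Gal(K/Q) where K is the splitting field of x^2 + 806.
Gal(K/Q) = Z/2Z (cyclic of order 2)

x^2 + 806 is irreducible over Q since -806 is not a rational square. The splitting field Q(sqrt(-806)) has degree 2 over Q, and its unique nontrivial automorphism is sqrt(-806) ↦ -sqrt(-806). Hence Gal(Q(sqrt(-806))/Q) = Z/2Z.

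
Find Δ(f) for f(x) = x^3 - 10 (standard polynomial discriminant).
Δ = -2700

For a depressed cubic x^3 + p x + q the discriminant is Δ = -4 p^3 - 27 q^2 = -4*(0)^3 - 27*(-10)^2 = 0 - 2700 = -2700.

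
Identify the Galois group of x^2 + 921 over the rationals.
Gal(K/Q) = Z/2Z (cyclic of order 2)

x^2 + 921 is irreducible over Q since -921 is not a rational square. The splitting field Q(sqrt(-921)) has degree 2 over Q, and its unique nontrivial automorphism is sqrt(-921) ↦ -sqrt(-921). Hence Gal(Q(sqrt(-921))/Q) = Z/2Z.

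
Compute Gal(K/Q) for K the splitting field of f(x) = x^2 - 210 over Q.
Gal(K/Q) = Z/2Z (cyclic of order 2)

x^2 - 210 is irreducible over Q since 210 is not a rational square. The splitting field Q(sqrt(210)) has degree 2 over Q, and its unique nontrivial automorphism is sqrt(210) ↦ -sqrt(210). Hence Gal(Q(sqrt(210))/Q) = Z/2Z.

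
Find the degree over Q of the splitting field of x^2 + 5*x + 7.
[K:Q] = 2

The discriminant of x^2 + (5)*x + (7) is b^2 - 4c = 25 - (28) = -3. Since -3 is not a perfect square in Q, the polynomial is irreducible over Q. Its two roots generate a degree-2 extension, so [K:Q] = 2.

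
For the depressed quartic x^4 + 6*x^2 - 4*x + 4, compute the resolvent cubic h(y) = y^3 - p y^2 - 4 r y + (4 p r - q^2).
h(y) = y^3 - 6*y^2 - 16*y + 80

Identify coefficients: p = 6, q = -4, r = 4.
Plug into h(y) = y^3 - p y^2 - 4 r y + (4 p r - q^2):
  h(y) = y^3 - (6) y^2 - 4*(4) y + (4*(6)*(4) - (-4)^2)
       = y^3 + (-6) y^2 + (-16) y + (80).
Simplifying: h(y) = y^3 - 6*y^2 - 16*y + 80.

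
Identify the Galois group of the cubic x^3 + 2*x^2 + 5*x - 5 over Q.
Gal(K/Q) = S_3 (symmetric group of order 6)

Compute the discriminant of x^3 + (2)*x^2 + (5)*x + (-5): Δ = -1815. Since Δ is not a rational square, the Galois group is not contained in A_3; it must be the full S_3 (irreducibility of the cubic rules out anything smaller).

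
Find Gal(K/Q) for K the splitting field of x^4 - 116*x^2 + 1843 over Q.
Gal(K/Q) = V_4 (Klein four-group, Z/2Z × Z/2Z)

f factors as (x^2 - 19)(x^2 - 97), so the splitting field is K = Q(sqrt(19), sqrt(97)). The elements 19, 97, 1843 are all non-squares in Q, so sqrt(19) and sqrt(97) generate independent quadratic extensions. Thus [K:Q] = 4 and Gal(K/Q) is generated by the two order-2 automorphisms sqrt(19) ↦ -sqrt(19) and sqrt(97) ↦ -sqrt(97), giving V_4.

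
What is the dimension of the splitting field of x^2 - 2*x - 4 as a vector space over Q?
[K:Q] = 2

The discriminant of x^2 + (-2)*x + (-4) is b^2 - 4c = 4 - (-16) = 20. Since 20 is not a perfect square in Q, the polynomial is irreducible over Q. Its two roots generate a degree-2 extension, so [K:Q] = 2.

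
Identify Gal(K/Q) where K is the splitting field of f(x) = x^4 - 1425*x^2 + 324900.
Gal(K/Q) = Z/2Z (cyclic of order 2)

f factors as (x^2 - 285)(x^2 - 1140), so the splitting field is K = Q(sqrt(285), sqrt(1140)). The squarefree part of 285 is 285 and the squarefree part of 1140 is also 285, so sqrt(285) and sqrt(1140) are both rational multiples of sqrt(285). Hence Q(sqrt(285)) = Q(sqrt(1140)) = Q(sqrt(285)), and the splitting field collapses to a single degree-2 extension with Galois group Z/2Z.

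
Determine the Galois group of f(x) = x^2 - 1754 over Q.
Gal(K/Q) = Z/2Z (cyclic of order 2)

x^2 - 1754 is irreducible over Q since 1754 is not a rational square. The splitting field Q(sqrt(1754)) has degree 2 over Q, and its unique nontrivial automorphism is sqrt(1754) ↦ -sqrt(1754). Hence Gal(Q(sqrt(1754))/Q) = Z/2Z.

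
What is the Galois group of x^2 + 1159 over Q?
Gal(K/Q) = Z/2Z (cyclic of order 2)

x^2 + 1159 is irreducible over Q since -1159 is not a rational square. The splitting field Q(sqrt(-1159)) has degree 2 over Q, and its unique nontrivial automorphism is sqrt(-1159) ↦ -sqrt(-1159). Hence Gal(Q(sqrt(-1159))/Q) = Z/2Z.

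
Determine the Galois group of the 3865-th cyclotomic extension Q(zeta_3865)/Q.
|Gal(Q(zeta_3865)/Q)| = phi(3865) = 3088; group ≅ (Z/3865Z)^* ≅ Z/4Z × Z/772Z

The n-th cyclotomic polynomial Φ_3865(x) is the minimal polynomial of zeta_3865 over Q and has degree phi(3865) = 3088. So Q(zeta_3865) is a degree-3088 Galois extension with Galois group (Z/3865Z)^*. By CRT, (Z/3865Z)^* ≅ (Z/5Z)^* × (Z/773Z)^*. Each prime-power unit group is (Z/5Z)^* ≅ Z/4Z; (Z/773Z)^* ≅ Z/772Z. Hence Gal(Q(zeta_3865)/Q) ≅ Z/4Z × Z/772Z.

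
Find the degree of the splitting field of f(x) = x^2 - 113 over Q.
[K:Q] = 2

The polynomial x^2 - 113 is irreducible over Q since 113 is not a perfect square. Its splitting field is Q(sqrt(113)), which has degree 2 over Q.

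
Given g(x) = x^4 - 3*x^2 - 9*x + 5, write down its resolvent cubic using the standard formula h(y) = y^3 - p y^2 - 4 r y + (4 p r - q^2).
h(y) = y^3 + 3*y^2 - 20*y - 141

Identify coefficients: p = -3, q = -9, r = 5.
Plug into h(y) = y^3 - p y^2 - 4 r y + (4 p r - q^2):
  h(y) = y^3 - (-3) y^2 - 4*(5) y + (4*(-3)*(5) - (-9)^2)
       = y^3 + (3) y^2 + (-20) y + (-141).
Simplifying: h(y) = y^3 + 3*y^2 - 20*y - 141.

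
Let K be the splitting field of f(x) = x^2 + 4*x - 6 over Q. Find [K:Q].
[K:Q] = 2

The discriminant of x^2 + (4)*x + (-6) is b^2 - 4c = 16 - (-24) = 40. Since 40 is not a perfect square in Q, the polynomial is irreducible over Q. Its two roots generate a degree-2 extension, so [K:Q] = 2.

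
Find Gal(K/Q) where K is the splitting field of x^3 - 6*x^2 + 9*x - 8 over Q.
Gal(K/Q) = S_3 (symmetric group of order 6)

Compute the discriminant of x^3 + (-6)*x^2 + (9)*x + (-8): Δ = -864. Since Δ is not a rational square, the Galois group is not contained in A_3; it must be the full S_3 (irreducibility of the cubic rules out anything smaller).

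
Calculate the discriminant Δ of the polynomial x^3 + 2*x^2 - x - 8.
Δ = -1176

For x^3 + a x^2 + b x + c the discriminant is Δ = 18 a b c - 4 a^3 c + a^2 b^2 - 4 b^3 - 27 c^2.
Plug a = 2, b = -1, c = -8:
  18*(2)*(-1)*(-8) - 4*(2)^3*(-8) + (2)^2*(-1)^2 - 4*(-1)^3 - 27*(-8)^2
  = 288 + (256) + 4 + (4) + (-1728)
  = -1176.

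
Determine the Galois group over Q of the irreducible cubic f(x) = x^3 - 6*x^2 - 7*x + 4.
Gal(K/Q) = S_3 (symmetric group of order 6)

Compute the discriminant of x^3 + (-6)*x^2 + (-7)*x + (4): Δ = 9184. Since Δ is not a rational square, the Galois group is not contained in A_3; it must be the full S_3 (irreducibility of the cubic rules out anything smaller).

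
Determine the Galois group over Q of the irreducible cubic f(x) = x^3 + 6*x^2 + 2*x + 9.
Gal(K/Q) = S_3 (symmetric group of order 6)

Compute the discriminant of x^3 + (6)*x^2 + (2)*x + (9): Δ = -7907. Since Δ is not a rational square, the Galois group is not contained in A_3; it must be the full S_3 (irreducibility of the cubic rules out anything smaller).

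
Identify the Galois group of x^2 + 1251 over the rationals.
Gal(K/Q) = Z/2Z (cyclic of order 2)

x^2 + 1251 is irreducible over Q since -1251 is not a rational square. The splitting field Q(sqrt(-1251)) has degree 2 over Q, and its unique nontrivial automorphism is sqrt(-1251) ↦ -sqrt(-1251). Hence Gal(Q(sqrt(-1251))/Q) = Z/2Z.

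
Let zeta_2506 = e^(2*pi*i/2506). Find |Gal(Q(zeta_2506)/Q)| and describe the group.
|Gal(Q(zeta_2506)/Q)| = phi(2506) = 1068; group ≅ (Z/2506Z)^* ≅ Z/6Z × Z/178Z

The n-th cyclotomic polynomial Φ_2506(x) is the minimal polynomial of zeta_2506 over Q and has degree phi(2506) = 1068. So Q(zeta_2506) is a degree-1068 Galois extension with Galois group (Z/2506Z)^*. By CRT, (Z/2506Z)^* ≅ (Z/2Z)^* × (Z/7Z)^* × (Z/179Z)^*. Each prime-power unit group is (Z/2Z)^* ≅ trivial group (order 1); (Z/7Z)^* ≅ Z/6Z; (Z/179Z)^* ≅ Z/178Z. Hence Gal(Q(zeta_2506)/Q) ≅ Z/6Z × Z/178Z.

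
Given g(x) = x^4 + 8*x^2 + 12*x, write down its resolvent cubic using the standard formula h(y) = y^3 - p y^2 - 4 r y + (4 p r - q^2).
h(y) = y^3 - 8*y^2 - 144

Identify coefficients: p = 8, q = 12, r = 0.
Plug into h(y) = y^3 - p y^2 - 4 r y + (4 p r - q^2):
  h(y) = y^3 - (8) y^2 - 4*(0) y + (4*(8)*(0) - (12)^2)
       = y^3 + (-8) y^2 + (0) y + (-144).
Simplifying: h(y) = y^3 - 8*y^2 - 144.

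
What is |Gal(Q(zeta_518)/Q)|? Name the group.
|Gal(Q(zeta_518)/Q)| = phi(518) = 216; group ≅ (Z/518Z)^* ≅ Z/6Z × Z/36Z

The n-th cyclotomic polynomial Φ_518(x) is the minimal polynomial of zeta_518 over Q and has degree phi(518) = 216. So Q(zeta_518) is a degree-216 Galois extension with Galois group (Z/518Z)^*. By CRT, (Z/518Z)^* ≅ (Z/2Z)^* × (Z/7Z)^* × (Z/37Z)^*. Each prime-power unit group is (Z/2Z)^* ≅ trivial group (order 1); (Z/7Z)^* ≅ Z/6Z; (Z/37Z)^* ≅ Z/36Z. Hence Gal(Q(zeta_518)/Q) ≅ Z/6Z × Z/36Z.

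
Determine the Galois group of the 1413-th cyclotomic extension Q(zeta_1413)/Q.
|Gal(Q(zeta_1413)/Q)| = phi(1413) = 936; group ≅ (Z/1413Z)^* ≅ Z/6Z × Z/156Z

The n-th cyclotomic polynomial Φ_1413(x) is the minimal polynomial of zeta_1413 over Q and has degree phi(1413) = 936. So Q(zeta_1413) is a degree-936 Galois extension with Galois group (Z/1413Z)^*. By CRT, (Z/1413Z)^* ≅ (Z/9Z)^* × (Z/157Z)^*. Each prime-power unit group is (Z/9Z)^* ≅ Z/6Z; (Z/157Z)^* ≅ Z/156Z. Hence Gal(Q(zeta_1413)/Q) ≅ Z/6Z × Z/156Z.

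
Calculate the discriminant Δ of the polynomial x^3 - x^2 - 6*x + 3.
Δ = 993

For x^3 + a x^2 + b x + c the discriminant is Δ = 18 a b c - 4 a^3 c + a^2 b^2 - 4 b^3 - 27 c^2.
Plug a = -1, b = -6, c = 3:
  18*(-1)*(-6)*(3) - 4*(-1)^3*(3) + (-1)^2*(-6)^2 - 4*(-6)^3 - 27*(3)^2
  = 324 + (12) + 36 + (864) + (-243)
  = 993.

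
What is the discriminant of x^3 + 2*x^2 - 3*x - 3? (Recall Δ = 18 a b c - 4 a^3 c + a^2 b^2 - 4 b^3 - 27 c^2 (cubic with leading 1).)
Δ = 321

For x^3 + a x^2 + b x + c the discriminant is Δ = 18 a b c - 4 a^3 c + a^2 b^2 - 4 b^3 - 27 c^2.
Plug a = 2, b = -3, c = -3:
  18*(2)*(-3)*(-3) - 4*(2)^3*(-3) + (2)^2*(-3)^2 - 4*(-3)^3 - 27*(-3)^2
  = 324 + (96) + 36 + (108) + (-243)
  = 321.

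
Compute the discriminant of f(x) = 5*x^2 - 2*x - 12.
Δ = 244

For a quadratic a x^2 + b x + c the discriminant is Δ = b^2 - 4ac = (-2)^2 - 4*(5)*(-12) = 4 - (-240) = 244.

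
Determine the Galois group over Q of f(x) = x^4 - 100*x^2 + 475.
Gal(K/Q) = V_4 (Klein four-group, Z/2Z × Z/2Z)

f factors as (x^2 - 95)(x^2 - 5), so the splitting field is K = Q(sqrt(95), sqrt(5)). The elements 95, 5, 475 are all non-squares in Q, so sqrt(95) and sqrt(5) generate independent quadratic extensions. Thus [K:Q] = 4 and Gal(K/Q) is generated by the two order-2 automorphisms sqrt(95) ↦ -sqrt(95) and sqrt(5) ↦ -sqrt(5), giving V_4.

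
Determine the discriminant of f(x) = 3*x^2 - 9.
Δ = 108

For a quadratic a x^2 + b x + c the discriminant is Δ = b^2 - 4ac = (0)^2 - 4*(3)*(-9) = 0 - (-108) = 108.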